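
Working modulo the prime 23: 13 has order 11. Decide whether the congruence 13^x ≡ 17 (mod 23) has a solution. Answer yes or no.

no

17 ∈ ⟨13⟩ iff 17^11 ≡ 1 (mod 23), since |⟨13⟩| = 11.
17^11 mod 23 = 22.
Since 22 ≠ 1, 17 does not lie in the subgroup.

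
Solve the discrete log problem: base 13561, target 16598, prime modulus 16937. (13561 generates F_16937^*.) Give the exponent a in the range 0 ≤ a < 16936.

1331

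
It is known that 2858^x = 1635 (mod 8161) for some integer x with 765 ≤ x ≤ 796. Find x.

Compute 2858^765 mod 8161 = 2647, then multiply by 2858 repeatedly:
  2858^765=2647  2858^766=8040  2858^767=5105  2858^768=6383  2858^769=2779
  2858^770=1729  2858^771=4077  2858^772=6319  2858^773=7570  2858^774=249
  2858^775=1635
Found 1635 at exponent 775.

775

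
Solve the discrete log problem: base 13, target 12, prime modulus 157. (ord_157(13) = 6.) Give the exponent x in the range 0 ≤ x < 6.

Successive powers of 13 modulo 157:
  13^0=1  13^1=13  13^2=12
So 13^2 ≡ 12 (mod 157), giving x = 2.

2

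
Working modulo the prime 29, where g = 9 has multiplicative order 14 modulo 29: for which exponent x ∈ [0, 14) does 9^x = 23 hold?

2

Successive powers of 9 modulo 29:
  9^0=1  9^1=9  9^2=23
So 9^2 ≡ 23 (mod 29), giving x = 2.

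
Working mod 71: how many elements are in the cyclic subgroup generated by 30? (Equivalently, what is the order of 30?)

7

The order of 30 must divide p − 1 = 70 = 2 · 5 · 7.
Divisors: 1, 2, 5, 7, 10, 14, 35, 70.
Check each in increasing order: 30^1 ≡ 30;  30^2 ≡ 48;  30^5 ≡ 37;  30^7 ≡ 1.
Smallest exponent giving 1 is 7.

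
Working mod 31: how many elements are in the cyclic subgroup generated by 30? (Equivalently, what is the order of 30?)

2

The order of 30 must divide p − 1 = 30 = 2 · 3 · 5.
Divisors: 1, 2, 3, 5, 6, 10, 15, 30.
Check each in increasing order: 30^1 ≡ 30;  30^2 ≡ 1.
Smallest exponent giving 1 is 2.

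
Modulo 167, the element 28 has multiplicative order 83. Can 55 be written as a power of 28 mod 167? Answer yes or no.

no

55 ∈ ⟨28⟩ iff 55^83 ≡ 1 (mod 167), since |⟨28⟩| = 83.
55^83 mod 167 = 166.
Since 166 ≠ 1, 55 does not lie in the subgroup.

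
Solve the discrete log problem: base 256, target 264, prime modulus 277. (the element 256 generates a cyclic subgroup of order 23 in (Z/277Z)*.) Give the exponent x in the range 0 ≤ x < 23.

Successive powers of 256 modulo 277:
  256^0=1  256^1=256  256^2=164  256^3=157  256^4=27  256^5=264
So 256^5 ≡ 264 (mod 277), giving x = 5.

5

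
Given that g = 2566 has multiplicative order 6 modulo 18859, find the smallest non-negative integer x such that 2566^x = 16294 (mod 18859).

5

Successive powers of 2566 modulo 18859:
  2566^0=1  2566^1=2566  2566^2=2565  2566^3=18858  2566^4=16293  2566^5=16294
So 2566^5 ≡ 16294 (mod 18859), giving x = 5.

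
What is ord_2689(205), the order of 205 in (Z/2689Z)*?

The order of 205 must divide p − 1 = 2688 = 2^7 · 3 · 7.
Divisors: 1, 2, 3, 4, 6, 7, 8, 12, 14, 16, 21, 24, 28, 32, 42, 48, 56, 64, 84, 96, 112, 128, 168, 192, 224, 336, 384, 448, 672, 896, 1344, 2688.
Check each in increasing order: 205^1 ≡ 205;  205^2 ≡ 1690;  205^3 ≡ 2258;  205^4 ≡ 382;  205^6 ≡ 220;  205^7 ≡ 2076;  205^8 ≡ 718;  205^12 ≡ 2687;  205^14 ≡ 1998;  205^16 ≡ 1925;  205^21 ≡ 1410;  205^24 ≡ 4;  205^28 ≡ 1528;  205^32 ≡ 183;  205^42 ≡ 929;  205^48 ≡ 16;  205^56 ≡ 732;  205^64 ≡ 1221;  205^84 ≡ 2561;  205^96 ≡ 256;  205^112 ≡ 713;  205^128 ≡ 1135;  205^168 ≡ 250;  205^192 ≡ 1000;  205^224 ≡ 148;  205^336 ≡ 653;  205^384 ≡ 2381;  205^448 ≡ 392;  205^672 ≡ 1547;  205^896 ≡ 391;  205^1344 ≡ 2688;  205^2688 ≡ 1.
Smallest exponent giving 1 is 2688.

2688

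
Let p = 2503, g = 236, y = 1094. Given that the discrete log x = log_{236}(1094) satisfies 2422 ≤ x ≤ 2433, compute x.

Compute 236^2422 mod 2503 = 1379, then multiply by 236 repeatedly:
  236^2422=1379  236^2423=54  236^2424=229  236^2425=1481  236^2426=1599
  236^2427=1914  236^2428=1164  236^2429=1877  236^2430=2444  236^2431=1094
Found 1094 at exponent 2431.

2431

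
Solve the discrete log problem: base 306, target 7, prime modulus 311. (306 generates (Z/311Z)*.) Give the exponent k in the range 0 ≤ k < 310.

Baby-step giant-step with m = ceil(sqrt(310)) = 18.
Baby table (306^j mod 311 for j=0..17):
  0:1  1:306  2:25  3:186  4:3  5:296  6:75  7:247
  8:9  9:266  10:225  11:119  12:27  13:176  14:53  15:46
  16:81  17:217
Giant step factor: 306^(-18) ≡ 178 (mod 311).
Scan 7·178^i mod 311 for i = 0, 1, …:
  i=0: 7   i=1: 2   i=2: 45   i=3: 235
  i=4: 156   i=5: 89   i=6: 292   i=7: 39
  i=8: 100   i=9: 73   i=10: 243   i=11: 25
Match at i=11, j=2: k = 11·18 + 2 = 200.

200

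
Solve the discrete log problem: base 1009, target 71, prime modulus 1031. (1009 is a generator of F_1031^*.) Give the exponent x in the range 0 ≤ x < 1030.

Baby-step giant-step with m = ceil(sqrt(1030)) = 33.
Baby table (1009^j mod 1031 for j=0..32):
  0:1  1:1009  2:484  3:693  4:219  5:337  6:834  7:210
  8:535  9:602  10:159  11:626  12:662  13:901  14:798  15:1002
  16:638  17:398  18:523  19:866  20:537  21:558  22:96  23:981
  24:69  25:544  26:404  27:391  28:677  29:571  30:841  31:56
  32:830
Giant step factor: 1009^(-33) ≡ 301 (mod 1031).
Scan 71·301^i mod 1031 for i = 0, 1, …:
  i=0: 71   i=1: 751   i=2: 262   i=3: 506
  i=4: 749   i=5: 691   i=6: 760   i=7: 909
  i=8: 394   i=9: 29     …   i=24: 923
  i=25: 484
Match at i=25, j=2: x = 25·33 + 2 = 827.

827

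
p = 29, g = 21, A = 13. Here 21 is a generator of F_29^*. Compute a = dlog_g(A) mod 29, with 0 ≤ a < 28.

6

Successive powers of 21 modulo 29:
  21^0=1  21^1=21  21^2=6  21^3=10  21^4=7  21^5=2
  21^6=13
So 21^6 ≡ 13 (mod 29), giving a = 6.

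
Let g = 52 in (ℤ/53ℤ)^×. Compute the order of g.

The order of 52 must divide p − 1 = 52 = 2^2 · 13.
Divisors: 1, 2, 4, 13, 26, 52.
Check each in increasing order: 52^1 ≡ 52;  52^2 ≡ 1.
Smallest exponent giving 1 is 2.

2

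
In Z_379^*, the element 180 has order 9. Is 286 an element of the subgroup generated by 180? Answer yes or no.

no

⟨180⟩ has order 9; its elements mod 379 are {1, 51, 84, 115, 180, 185, 234, 327, 339}.
286 is not in this set.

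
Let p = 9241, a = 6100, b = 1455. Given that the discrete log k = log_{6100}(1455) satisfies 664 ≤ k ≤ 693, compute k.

Compute 6100^664 mod 9241 = 4463, then multiply by 6100 repeatedly:
  6100^664=4463  6100^665=314  6100^666=2513  6100^667=7722  6100^668=2823
  6100^669=4317  6100^670=6091  6100^671=6280  6100^672=4055  6100^673=6584
  6100^674=1014  6100^675=3171  6100^676=1687  6100^677=5467  6100^678=7172
  6100^679=2306  6100^680=1798  6100^681=7974  6100^682=6017  6100^683=7689
  6100^684=4825  6100^685=9156  6100^686=8237  6100^687=2383  6100^688=207
  6100^689=5924  6100^690=4090  6100^691=7541  6100^692=7643  6100^693=1455
Found 1455 at exponent 693.

693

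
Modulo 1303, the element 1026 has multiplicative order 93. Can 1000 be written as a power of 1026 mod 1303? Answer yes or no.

no

1000 ∈ ⟨1026⟩ iff 1000^93 ≡ 1 (mod 1303), since |⟨1026⟩| = 93.
1000^93 mod 1303 = 116.
Since 116 ≠ 1, 1000 does not lie in the subgroup.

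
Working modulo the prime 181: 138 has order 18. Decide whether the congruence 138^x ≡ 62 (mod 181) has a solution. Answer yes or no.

yes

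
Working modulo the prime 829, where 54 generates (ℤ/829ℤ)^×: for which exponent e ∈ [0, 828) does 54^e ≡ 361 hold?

470

Baby-step giant-step with m = ceil(sqrt(828)) = 29.
Baby table (54^j mod 829 for j=0..28):
  0:1  1:54  2:429  3:783  4:3  5:162  6:458  7:691
  8:9  9:486  10:545  11:415  12:27  13:629  14:806  15:416
  16:81  17:229  18:760  19:419  20:243  21:687  22:622  23:428
  24:729  25:403  26:208  27:455  28:529
Giant step factor: 54^(-29) ≡ 24 (mod 829).
Scan 361·24^i mod 829 for i = 0, 1, …:
  i=0: 361   i=1: 374   i=2: 686   i=3: 713
  i=4: 532   i=5: 333   i=6: 531   i=7: 309
  i=8: 784   i=9: 578     …   i=15: 779
  i=16: 458
Match at i=16, j=6: e = 16·29 + 6 = 470.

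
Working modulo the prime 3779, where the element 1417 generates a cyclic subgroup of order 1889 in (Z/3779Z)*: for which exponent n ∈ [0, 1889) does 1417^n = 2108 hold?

966

Baby-step giant-step with m = ceil(sqrt(1889)) = 44.
Baby table (1417^j mod 3779 for j=0..43):
  0:1  1:1417  2:1240  3:3624  4:3326  5:529  6:1351  7:2193
  8:1143  9:2219  10:195  11:448  12:3723  13:7  14:2361  15:1122
  16:2694  17:608  18:3703  19:1899  20:235  21:443  22:417  23:1365
  24:3136  25:3387  26:49  27:1411  28:296  29:3742  30:477  31:3247
  32:1956  33:1645  34:3101  35:2919  36:1997  37:3057  38:1035  39:343
  40:2319  41:2072  42:3520  43:3339
Giant step factor: 1417^(-44) ≡ 2130 (mod 3779).
Scan 2108·2130^i mod 3779 for i = 0, 1, …:
  i=0: 2108   i=1: 588   i=2: 1591   i=3: 2846
  i=4: 464   i=5: 2001   i=6: 3197   i=7: 3631
  i=8: 2196   i=9: 2857     …   i=20: 871
  i=21: 3520
Match at i=21, j=42: n = 21·44 + 42 = 966.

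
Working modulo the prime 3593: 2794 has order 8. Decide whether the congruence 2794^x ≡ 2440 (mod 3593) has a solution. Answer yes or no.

yes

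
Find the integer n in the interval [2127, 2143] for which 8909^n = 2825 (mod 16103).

2132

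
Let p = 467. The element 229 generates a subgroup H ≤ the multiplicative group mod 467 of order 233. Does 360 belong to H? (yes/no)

yes

360 ∈ ⟨229⟩ iff 360^233 ≡ 1 (mod 467), since |⟨229⟩| = 233.
360^233 mod 467 = 1.
Since 1 = 1, 360 lies in the subgroup.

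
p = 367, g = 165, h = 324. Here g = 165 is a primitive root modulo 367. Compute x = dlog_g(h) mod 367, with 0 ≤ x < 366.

296

Baby-step giant-step with m = ceil(sqrt(366)) = 20.
Baby table (165^j mod 367 for j=0..19):
  0:1  1:165  2:67  3:45  4:85  5:79  6:190  7:155
  8:252  9:109  10:2  11:330  12:134  13:90  14:170  15:158
  16:13  17:310  18:137  19:218
Giant step factor: 165^(-20) ≡ 92 (mod 367).
Scan 324·92^i mod 367 for i = 0, 1, …:
  i=0: 324   i=1: 81   i=2: 112   i=3: 28
  i=4: 7   i=5: 277   i=6: 161   i=7: 132
  i=8: 33   i=9: 100     …   i=13: 52
  i=14: 13
Match at i=14, j=16: x = 14·20 + 16 = 296.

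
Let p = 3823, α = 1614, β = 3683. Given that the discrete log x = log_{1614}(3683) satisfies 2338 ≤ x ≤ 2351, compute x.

2349

Compute 1614^2338 mod 3823 = 791, then multiply by 1614 repeatedly:
  1614^2338=791  1614^2339=3615  1614^2340=712  1614^2341=2268  1614^2342=1941
  1614^2343=1737  1614^2344=1259  1614^2345=2013  1614^2346=3255  1614^2347=768
  1614^2348=900  1614^2349=3683
Found 3683 at exponent 2349.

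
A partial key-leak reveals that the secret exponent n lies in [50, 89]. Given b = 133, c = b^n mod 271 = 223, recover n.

88

Compute 133^50 mod 271 = 126, then multiply by 133 repeatedly:
  133^50=126  133^51=227  133^52=110  133^53=267  133^54=10
  133^55=246  133^56=198  133^57=47  133^58=18  133^59=226
  133^60=248  133^61=193  133^62=195  133^63=190  133^64=67
  133^65=239  133^66=80  133^67=71  133^68=229  133^69=105
  133^70=144  133^71=182  133^72=87  133^73=189  133^74=205
  133^75=165  133^76=265  133^77=15  133^78=98  133^79=26
  133^80=206  133^81=27  133^82=68  133^83=101  133^84=154
  133^85=157  133^86=14  133^87=236  133^88=223
Found 223 at exponent 88.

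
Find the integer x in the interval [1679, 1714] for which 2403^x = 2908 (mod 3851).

Compute 2403^1679 mod 3851 = 2172, then multiply by 2403 repeatedly:
  2403^1679=2172  2403^1680=1211  2403^1681=2528  2403^1682=1757  2403^1683=1375
  2403^1684=3818  2403^1685=1572  2403^1686=3536  2403^1687=1702  2403^1688=144
  2403^1689=3293  2403^1690=3125  2403^1691=3776  2403^1692=772  2403^1693=2785
  2403^1694=3168  2403^1695=3128  2403^1696=3283  2403^1697=2201  2403^1698=1580
  2403^1699=3505  2403^1700=378  2403^1701=3349  2403^1702=2908
Found 2908 at exponent 1702.

1702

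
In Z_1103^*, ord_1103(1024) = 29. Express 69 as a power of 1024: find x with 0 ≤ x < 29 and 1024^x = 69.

Successive powers of 1024 modulo 1103:
  1024^0=1  1024^1=1024  1024^2=726  1024^3=2  1024^4=945  1024^5=349
  1024^6=4  1024^7=787  1024^8=698  1024^9=8  1024^10=471  1024^11=293
  1024^12=16  1024^13=942  1024^14=586  1024^15=32  1024^16=781  1024^17=69
So 1024^17 ≡ 69 (mod 1103), giving x = 17.

17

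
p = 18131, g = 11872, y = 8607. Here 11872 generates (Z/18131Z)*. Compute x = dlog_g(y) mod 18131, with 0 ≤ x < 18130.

14898

Baby-step giant-step with m = ceil(sqrt(18130)) = 135.
Baby table (11872^j mod 18131 for j=0..134):
  0:1  1:11872  2:12121  3:12896  4:3148  5:5065  6:9284  7:1299
  8:10378  9:7471  10:16991  11:9777  12:16013  13:2801  14:1218  15:9689
  16:4744  17:5882  18:8623  19:4630  20:12299  21:4785  22:3097  23:16047
  24:7567  25:14450  26:13009  27:2990  28:14913  29:16052  30:12534  31:2531
  32:4965  33:599  34:3976  35:8079  36:898  37:28  38:6058  39:13030
  40:16599  41:15620  42:14903  43:6118  44:110  45:488  46:9747  47:4342
  48:1791  49:13220  50:5904  51:15973  52:17458  53:5915  54:1517  55:5741
  56:2723  57:18014  58:7063  59:14192  60:14172  61:12435  62:5718  63:1632
  64:11196  65:551  66:14312  67:6463  68:16475  69:12103  70:16772  71:2542
  72:8640  73:7013  74:784  75:6445  76:2220  77:11497  78:2216  79:271
  80:8125  81:3080  82:13664  83:951  84:12790  85:13886  86:7540  87:2133
  88:12100  89:17418  90:2441  91:6214  92:15700  93:3720  94:14855  95:16454
  96:16625  97:16065  98:3691  99:15056  100:9434  101:5261  102:15428  103:1854
  104:17785  105:8025  106:12526  107:16341  108:16783  109:6217  110:15054  111:3821
  112:17281  113:7767  114:13689  115:7655  116:7588  117:9928  118:13716  119:1841
  120:8497  121:13631  122:8057  123:11679  124:5331  125:12442  126:16298  127:13955
  128:10813  129:4456  130:13505  131:17058  132:7437  133:12225  134:14676
Giant step factor: 11872^(-135) ≡ 12553 (mod 18131).
Scan 8607·12553^i mod 18131 for i = 0, 1, …:
  i=0: 8607   i=1: 1042   i=2: 7775   i=3: 402
  i=4: 5888   i=5: 10108   i=6: 4986   i=7: 1046
  i=8: 3594   i=9: 5554     …   i=109: 15020
  i=110: 1791
Match at i=110, j=48: x = 110·135 + 48 = 14898.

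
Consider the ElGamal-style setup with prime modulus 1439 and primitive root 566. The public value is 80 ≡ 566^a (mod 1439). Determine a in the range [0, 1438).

552

Baby-step giant-step with m = ceil(sqrt(1438)) = 38.
Baby table (566^j mod 1439 for j=0..37):
  0:1  1:566  2:898  3:301  4:564  5:1205  6:1383  7:1401
  8:77  9:412  10:74  11:153  12:258  13:689  14:5  15:1391
  16:173  17:66  18:1381  19:269  20:1159  21:1249  22:385  23:621
  24:370  25:765  26:1290  27:567  28:25  29:1199  30:865  31:330
  32:1149  33:1345  34:39  35:489  36:486  37:227
Giant step factor: 566^(-38) ≡ 1432 (mod 1439).
Scan 80·1432^i mod 1439 for i = 0, 1, …:
  i=0: 80   i=1: 879   i=2: 1042   i=3: 1340
  i=4: 693   i=5: 905   i=6: 860   i=7: 1175
  i=8: 409   i=9: 15     …   i=13: 40
  i=14: 1159
Match at i=14, j=20: a = 14·38 + 20 = 552.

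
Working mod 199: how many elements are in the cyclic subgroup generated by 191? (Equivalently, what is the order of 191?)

The order of 191 must divide p − 1 = 198 = 2 · 3^2 · 11.
Divisors: 1, 2, 3, 6, 9, 11, 18, 22, 33, 66, 99, 198.
Check each in increasing order: 191^1 ≡ 191;  191^2 ≡ 64;  191^3 ≡ 85;  191^6 ≡ 61;  191^9 ≡ 11;  191^11 ≡ 107;  191^18 ≡ 121;  191^22 ≡ 106;  191^33 ≡ 198;  191^66 ≡ 1.
Smallest exponent giving 1 is 66.

66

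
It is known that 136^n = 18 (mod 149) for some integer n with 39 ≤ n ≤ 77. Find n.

Compute 136^39 mod 149 = 135, then multiply by 136 repeatedly:
  136^39=135  136^40=33  136^41=18
Found 18 at exponent 41.

41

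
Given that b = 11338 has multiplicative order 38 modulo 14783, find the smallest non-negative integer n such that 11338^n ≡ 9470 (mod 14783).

9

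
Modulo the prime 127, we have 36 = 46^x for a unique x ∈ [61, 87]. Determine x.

68

Compute 46^61 mod 127 = 65, then multiply by 46 repeatedly:
  46^61=65  46^62=69  46^63=126  46^64=81  46^65=43
  46^66=73  46^67=56  46^68=36
Found 36 at exponent 68.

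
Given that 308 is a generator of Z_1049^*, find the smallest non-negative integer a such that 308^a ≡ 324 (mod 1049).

140

Baby-step giant-step with m = ceil(sqrt(1048)) = 33.
Baby table (308^j mod 1049 for j=0..32):
  0:1  1:308  2:454  3:315  4:512  5:346  6:619  7:783
  8:943  9:920  10:130  11:178  12:276  13:39  14:473  15:922
  16:746  17:37  18:906  19:14  20:116  21:62  22:214  23:874
  24:648  25:274  26:472  27:614  28:292  29:771  30:394  31:717
  32:546
Giant step factor: 308^(-33) ≡ 355 (mod 1049).
Scan 324·355^i mod 1049 for i = 0, 1, …:
  i=0: 324   i=1: 679   i=2: 824   i=3: 898
  i=4: 943
Match at i=4, j=8: a = 4·33 + 8 = 140.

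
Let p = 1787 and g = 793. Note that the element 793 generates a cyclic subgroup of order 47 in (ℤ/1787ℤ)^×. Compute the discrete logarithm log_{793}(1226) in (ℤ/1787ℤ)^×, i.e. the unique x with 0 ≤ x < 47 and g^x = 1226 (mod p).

Successive powers of 793 modulo 1787:
  793^0=1  793^1=793  793^2=1612  793^3=611  793^4=246  793^5=295
  793^6=1625  793^7=198  793^8=1545  793^9=1090  793^10=1249  793^11=459
  793^12=1226
So 793^12 ≡ 1226 (mod 1787), giving x = 12.

12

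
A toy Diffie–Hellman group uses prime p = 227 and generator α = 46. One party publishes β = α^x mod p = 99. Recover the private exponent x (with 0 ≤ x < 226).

68

Baby-step giant-step with m = ceil(sqrt(226)) = 16.
Baby table (46^j mod 227 for j=0..15):
  0:1  1:46  2:73  3:180  4:108  5:201  6:166  7:145
  8:87  9:143  10:222  11:224  12:89  13:8  14:141  15:130
Giant step factor: 46^(-16) ≡ 195 (mod 227).
Scan 99·195^i mod 227 for i = 0, 1, …:
  i=0: 99   i=1: 10   i=2: 134   i=3: 25
  i=4: 108
Match at i=4, j=4: x = 4·16 + 4 = 68.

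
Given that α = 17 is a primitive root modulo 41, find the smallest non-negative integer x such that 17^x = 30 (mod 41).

31

Successive powers of 17 modulo 41:
  17^0=1  17^1=17  17^2=2  17^3=34  17^4=4  17^5=27
  17^6=8  17^7=13  17^8=16  17^9=26  17^10=32  17^11=11
  17^12=23  17^13=22  17^14=5  17^15=3  17^16=10  17^17=6
  17^18=20  17^19=12  17^20=40  17^21=24  17^22=39  17^23=7
  17^24=37  17^25=14  17^26=33  17^27=28  17^28=25  17^29=15
  17^30=9  17^31=30
So 17^31 ≡ 30 (mod 41), giving x = 31.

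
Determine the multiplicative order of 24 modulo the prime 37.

The order of 24 must divide p − 1 = 36 = 2^2 · 3^2.
Divisors: 1, 2, 3, 4, 6, 9, 12, 18, 36.
Check each in increasing order: 24^1 ≡ 24;  24^2 ≡ 21;  24^3 ≡ 23;  24^4 ≡ 34;  24^6 ≡ 11;  24^9 ≡ 31;  24^12 ≡ 10;  24^18 ≡ 36;  24^36 ≡ 1.
Smallest exponent giving 1 is 36.

36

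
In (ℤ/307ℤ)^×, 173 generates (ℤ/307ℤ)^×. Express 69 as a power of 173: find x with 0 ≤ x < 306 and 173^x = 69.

302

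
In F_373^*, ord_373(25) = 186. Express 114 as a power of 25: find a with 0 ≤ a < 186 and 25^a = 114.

Successive powers of 25 modulo 373:
  25^0=1  25^1=25  25^2=252  25^3=332  25^4=94  25^5=112
  25^6=189  25^7=249  25^8=257  25^9=84  25^10=235  25^11=280
  25^12=286  25^13=63  25^14=83  25^15=210  25^16=28  25^17=327
  25^18=342  25^19=344  25^20=21  25^21=152  25^22=70  25^23=258
  25^24=109  25^25=114
So 25^25 ≡ 114 (mod 373), giving a = 25.

25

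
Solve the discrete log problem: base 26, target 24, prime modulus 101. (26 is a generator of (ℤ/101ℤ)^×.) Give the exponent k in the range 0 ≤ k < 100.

Successive powers of 26 modulo 101:
  26^0=1  26^1=26  26^2=70  26^3=2  26^4=52  26^5=39
  26^6=4  26^7=3  26^8=78  26^9=8  26^10=6  26^11=55
  26^12=16  26^13=12  26^14=9  26^15=32  26^16=24
So 26^16 ≡ 24 (mod 101), giving k = 16.

16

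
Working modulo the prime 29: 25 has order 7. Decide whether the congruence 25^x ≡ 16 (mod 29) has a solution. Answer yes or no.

⟨25⟩ has order 7; its elements mod 29 are {1, 7, 16, 20, 23, 24, 25}.
16 is in this set.

yes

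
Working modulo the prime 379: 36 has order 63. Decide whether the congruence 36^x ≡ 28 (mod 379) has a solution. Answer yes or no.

28 ∈ ⟨36⟩ iff 28^63 ≡ 1 (mod 379), since |⟨36⟩| = 63.
28^63 mod 379 = 328.
Since 328 ≠ 1, 28 does not lie in the subgroup.

no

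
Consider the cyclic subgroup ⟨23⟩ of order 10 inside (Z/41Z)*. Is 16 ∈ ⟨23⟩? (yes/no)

yes

16 ∈ ⟨23⟩ iff 16^10 ≡ 1 (mod 41), since |⟨23⟩| = 10.
16^10 mod 41 = 1.
Since 1 = 1, 16 lies in the subgroup.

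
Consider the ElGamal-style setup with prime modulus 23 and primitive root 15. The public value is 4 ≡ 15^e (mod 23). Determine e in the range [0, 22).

Successive powers of 15 modulo 23:
  15^0=1  15^1=15  15^2=18  15^3=17  15^4=2  15^5=7
  15^6=13  15^7=11  15^8=4
So 15^8 ≡ 4 (mod 23), giving e = 8.

8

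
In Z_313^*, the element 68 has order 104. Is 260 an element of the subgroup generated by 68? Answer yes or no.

yes

260 ∈ ⟨68⟩ iff 260^104 ≡ 1 (mod 313), since |⟨68⟩| = 104.
260^104 mod 313 = 1.
Since 1 = 1, 260 lies in the subgroup.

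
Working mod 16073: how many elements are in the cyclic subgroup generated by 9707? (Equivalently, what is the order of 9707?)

16072

The order of 9707 must divide p − 1 = 16072 = 2^3 · 7^2 · 41.
Divisors: 1, 2, 4, 7, 8, 14, 28, 41, 49, 56, 82, 98, 164, 196, 287, 328, 392, 574, 1148, 2009, 2296, 4018, 8036, 16072.
Check each in increasing order: 9707^1 ≡ 9707;  9707^2 ≡ 5923;  9707^4 ≡ 10643;  9707^7 ≡ 8351;  9707^8 ≡ 7018;  9707^14 ≡ 14527;  9707^28 ≡ 11312;  9707^41 ≡ 8327;  9707^49 ≡ 13531;  9707^56 ≡ 4191;  9707^82 ≡ 7;  9707^98 ≡ 418;  9707^164 ≡ 49;  9707^196 ≡ 13994;  9707^287 ≡ 11240;  9707^328 ≡ 2401;  9707^392 ≡ 14677;  9707^574 ≡ 3820;  9707^1148 ≡ 14189;  9707^2009 ≡ 2558;  9707^2296 ≡ 13396;  9707^4018 ≡ 1653;  9707^8036 ≡ 16072;  9707^16072 ≡ 1.
Smallest exponent giving 1 is 16072.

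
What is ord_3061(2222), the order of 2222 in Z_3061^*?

The order of 2222 must divide p − 1 = 3060 = 2^2 · 3^2 · 5 · 17.
Divisors: 1, 2, 3, 4, 5, 6, 9, 10, 12, 15, 17, 18, 20, 30, 34, 36, 45, 51, 60, 68, 85, 90, 102, 153, 170, 180, 204, 255, 306, 340, 510, 612, 765, 1020, 1530, 3060.
Check each in increasing order: 2222^1 ≡ 2222;  2222^2 ≡ 2952;  2222^3 ≡ 2682;  2222^4 ≡ 2698;  2222^5 ≡ 1518;  2222^6 ≡ 2835;  2222^9 ≡ 3007;  2222^10 ≡ 2452;  2222^12 ≡ 2100;  2222^15 ≡ 3021;  2222^17 ≡ 1299;  2222^18 ≡ 2916;  2222^20 ≡ 500;  2222^30 ≡ 1600;  2222^34 ≡ 790;  2222^36 ≡ 2659;  2222^45 ≡ 281;  2222^51 ≡ 775;  2222^60 ≡ 1004;  2222^68 ≡ 2717;  2222^85 ≡ 50;  2222^90 ≡ 2436;  2222^102 ≡ 669;  2222^153 ≡ 1166;  2222^170 ≡ 2500;  2222^180 ≡ 1878;  2222^204 ≡ 655;  2222^255 ≡ 2560;  2222^306 ≡ 472;  2222^340 ≡ 2499;  2222^510 ≡ 3060;  2222^612 ≡ 2392;  2222^765 ≡ 501;  2222^1020 ≡ 1.
Smallest exponent giving 1 is 1020.

1020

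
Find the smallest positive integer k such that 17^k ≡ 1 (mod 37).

36

The order of 17 must divide p − 1 = 36 = 2^2 · 3^2.
Divisors: 1, 2, 3, 4, 6, 9, 12, 18, 36.
Check each in increasing order: 17^1 ≡ 17;  17^2 ≡ 30;  17^3 ≡ 29;  17^4 ≡ 12;  17^6 ≡ 27;  17^9 ≡ 6;  17^12 ≡ 26;  17^18 ≡ 36;  17^36 ≡ 1.
Smallest exponent giving 1 is 36.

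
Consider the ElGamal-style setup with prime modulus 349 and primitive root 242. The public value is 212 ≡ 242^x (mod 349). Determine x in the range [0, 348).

347

Baby-step giant-step with m = ceil(sqrt(348)) = 19.
Baby table (242^j mod 349 for j=0..18):
  0:1  1:242  2:281  3:296  4:87  5:114  6:17  7:275
  8:240  9:146  10:83  11:193  12:289  13:138  14:241  15:39
  16:15  17:140  18:27
Giant step factor: 242^(-19) ≡ 331 (mod 349).
Scan 212·331^i mod 349 for i = 0, 1, …:
  i=0: 212   i=1: 23   i=2: 284   i=3: 123
  i=4: 229   i=5: 66   i=6: 208   i=7: 95
  i=8: 35   i=9: 68     …   i=17: 110
  i=18: 114
Match at i=18, j=5: x = 18·19 + 5 = 347.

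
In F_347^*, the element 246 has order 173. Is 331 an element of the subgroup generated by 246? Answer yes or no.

no

331 ∈ ⟨246⟩ iff 331^173 ≡ 1 (mod 347), since |⟨246⟩| = 173.
331^173 mod 347 = 346.
Since 346 ≠ 1, 331 does not lie in the subgroup.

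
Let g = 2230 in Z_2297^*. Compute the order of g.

The order of 2230 must divide p − 1 = 2296 = 2^3 · 7 · 41.
Divisors: 1, 2, 4, 7, 8, 14, 28, 41, 56, 82, 164, 287, 328, 574, 1148, 2296.
Check each in increasing order: 2230^1 ≡ 2230;  2230^2 ≡ 2192;  2230^4 ≡ 1837;  2230^7 ≡ 373;  2230^8 ≡ 276;  2230^14 ≡ 1309;  2230^28 ≡ 2216;  2230^41 ≡ 794;  2230^56 ≡ 1967;  2230^82 ≡ 1058;  2230^164 ≡ 725;  2230^287 ≡ 1932;  2230^328 ≡ 1909;  2230^574 ≡ 2296;  2230^1148 ≡ 1.
Smallest exponent giving 1 is 1148.

1148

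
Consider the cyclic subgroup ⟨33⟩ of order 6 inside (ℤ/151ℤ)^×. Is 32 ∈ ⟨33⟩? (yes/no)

32 ∈ ⟨33⟩ iff 32^6 ≡ 1 (mod 151), since |⟨33⟩| = 6.
32^6 mod 151 = 1.
Since 1 = 1, 32 lies in the subgroup.

yes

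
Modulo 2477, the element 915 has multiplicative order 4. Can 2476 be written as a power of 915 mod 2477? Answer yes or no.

2476 ∈ ⟨915⟩ iff 2476^4 ≡ 1 (mod 2477), since |⟨915⟩| = 4.
2476^4 mod 2477 = 1.
Since 1 = 1, 2476 lies in the subgroup.

yes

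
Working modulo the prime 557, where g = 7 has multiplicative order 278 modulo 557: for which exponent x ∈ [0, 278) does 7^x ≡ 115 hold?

Baby-step giant-step with m = ceil(sqrt(278)) = 17.
Baby table (7^j mod 557 for j=0..16):
  0:1  1:7  2:49  3:343  4:173  5:97  6:122  7:297
  8:408  9:71  10:497  11:137  12:402  13:29  14:203  15:307
  16:478
Giant step factor: 7^(-17) ≡ 418 (mod 557).
Scan 115·418^i mod 557 for i = 0, 1, …:
  i=0: 115   i=1: 168   i=2: 42   i=3: 289
  i=4: 490   i=5: 401   i=6: 518   i=7: 408
Match at i=7, j=8: x = 7·17 + 8 = 127.

127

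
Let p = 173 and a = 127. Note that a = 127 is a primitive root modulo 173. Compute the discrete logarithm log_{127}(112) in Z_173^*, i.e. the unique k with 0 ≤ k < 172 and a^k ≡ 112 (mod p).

17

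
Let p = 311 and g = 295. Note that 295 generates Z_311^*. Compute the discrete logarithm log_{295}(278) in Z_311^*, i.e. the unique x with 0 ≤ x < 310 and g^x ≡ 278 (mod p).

58

Baby-step giant-step with m = ceil(sqrt(310)) = 18.
Baby table (295^j mod 311 for j=0..17):
  0:1  1:295  2:256  3:258  4:226  5:116  6:10  7:151
  8:72  9:92  10:83  11:227  12:100  13:266  14:98  15:298
  16:208  17:93
Giant step factor: 295^(-18) ≡ 65 (mod 311).
Scan 278·65^i mod 311 for i = 0, 1, …:
  i=0: 278   i=1: 32   i=2: 214   i=3: 226
Match at i=3, j=4: x = 3·18 + 4 = 58.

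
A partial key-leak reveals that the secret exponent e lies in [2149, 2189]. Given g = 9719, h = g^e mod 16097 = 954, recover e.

2176

Compute 9719^2149 mod 16097 = 7626, then multiply by 9719 repeatedly:
  9719^2149=7626  9719^2150=6506  9719^2151=2798  9719^2152=5929  9719^2153=12788
  9719^2154=1635  9719^2155=2826  9719^2156=4412  9719^2157=13917  9719^2158=12329
  9719^2159=15580  9719^2160=13638  9719^2161=5024  9719^2162=6055  9719^2163=14010
  9719^2164=14764  9719^2165=2658  9719^2166=13514  9719^2167=7143  9719^2168=12553
  9719^2169=3444  9719^2170=6573  9719^2171=10091  9719^2172=11505  9719^2173=7333
  9719^2174=8008  9719^2175=757  9719^2176=954
Found 954 at exponent 2176.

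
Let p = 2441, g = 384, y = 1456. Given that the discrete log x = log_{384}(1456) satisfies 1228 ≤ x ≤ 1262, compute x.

Compute 384^1228 mod 2441 = 1326, then multiply by 384 repeatedly:
  384^1228=1326  384^1229=1456
Found 1456 at exponent 1229.

1229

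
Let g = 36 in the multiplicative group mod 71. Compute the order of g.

The order of 36 must divide p − 1 = 70 = 2 · 5 · 7.
Divisors: 1, 2, 5, 7, 10, 14, 35, 70.
Check each in increasing order: 36^1 ≡ 36;  36^2 ≡ 18;  36^5 ≡ 20;  36^7 ≡ 5;  36^10 ≡ 45;  36^14 ≡ 25;  36^35 ≡ 1.
Smallest exponent giving 1 is 35.

35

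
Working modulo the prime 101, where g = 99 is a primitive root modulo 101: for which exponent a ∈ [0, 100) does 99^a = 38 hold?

Baby-step giant-step with m = ceil(sqrt(100)) = 10.
Baby table (99^j mod 101 for j=0..9):
  0:1  1:99  2:4  3:93  4:16  5:69  6:64  7:74
  8:54  9:94
Giant step factor: 99^(-10) ≡ 65 (mod 101).
Scan 38·65^i mod 101 for i = 0, 1, …:
  i=0: 38   i=1: 46   i=2: 61   i=3: 26
  i=4: 74
Match at i=4, j=7: a = 4·10 + 7 = 47.

47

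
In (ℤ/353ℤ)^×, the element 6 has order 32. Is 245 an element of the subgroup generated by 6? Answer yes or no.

no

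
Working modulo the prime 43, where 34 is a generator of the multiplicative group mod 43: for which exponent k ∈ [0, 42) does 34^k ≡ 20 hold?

Baby-step giant-step with m = ceil(sqrt(42)) = 7.
Baby table (34^j mod 43 for j=0..6):
  0:1  1:34  2:38  3:2  4:25  5:33  6:4
Giant step factor: 34^(-7) ≡ 37 (mod 43).
Scan 20·37^i mod 43 for i = 0, 1, …:
  i=0: 20   i=1: 9   i=2: 32   i=3: 23
  i=4: 34
Match at i=4, j=1: k = 4·7 + 1 = 29.

29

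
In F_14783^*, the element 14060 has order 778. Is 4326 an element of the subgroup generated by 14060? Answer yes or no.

no

4326 ∈ ⟨14060⟩ iff 4326^778 ≡ 1 (mod 14783), since |⟨14060⟩| = 778.
4326^778 mod 14783 = 13893.
Since 13893 ≠ 1, 4326 does not lie in the subgroup.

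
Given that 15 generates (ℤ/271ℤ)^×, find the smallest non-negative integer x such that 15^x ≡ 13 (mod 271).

Baby-step giant-step with m = ceil(sqrt(270)) = 17.
Baby table (15^j mod 271 for j=0..16):
  0:1  1:15  2:225  3:123  4:219  5:33  6:224  7:108
  8:265  9:181  10:5  11:75  12:41  13:73  14:11  15:165
  16:36
Giant step factor: 15^(-17) ≡ 135 (mod 271).
Scan 13·135^i mod 271 for i = 0, 1, …:
  i=0: 13   i=1: 129   i=2: 71   i=3: 100
  i=4: 221   i=5: 25   i=6: 123
Match at i=6, j=3: x = 6·17 + 3 = 105.

105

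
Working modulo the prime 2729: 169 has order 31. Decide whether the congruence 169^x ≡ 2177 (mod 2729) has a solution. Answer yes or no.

2177 ∈ ⟨169⟩ iff 2177^31 ≡ 1 (mod 2729), since |⟨169⟩| = 31.
2177^31 mod 2729 = 2279.
Since 2279 ≠ 1, 2177 does not lie in the subgroup.

no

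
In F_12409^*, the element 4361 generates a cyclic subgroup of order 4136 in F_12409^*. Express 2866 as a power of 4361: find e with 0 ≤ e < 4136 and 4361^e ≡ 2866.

1901

Baby-step giant-step with m = ceil(sqrt(4136)) = 65.
Baby table (4361^j mod 12409 for j=0..64):
  0:1  1:4361  2:7733  3:8360  4:318  5:9399  6:2112  7:2954
  8:1852  9:10722  10:1530  11:8697  12:5713  13:9530  14:2589  15:10848
  16:5020  17:2744  18:4308  19:12371  20:8008  21:3962  22:4954  23:325
  24:2699  25:6607  26:11838  27:4078  28:2061  29:3905  30:4557  31:6268
  32:10130  33:890  34:9682  35:7784  36:7409  37:10022  38:1444  39:5921
  40:10761  41:10292  42:59  43:9119  44:9523  45:9289  46:6353  47:8545
  48:518  49:560  50:9996  51:12148  52:3407  53:4354  54:2024  55:3865
  56:3843  57:7173  58:10773  59:579  60:5992  61:10167  62:930  63:10396
  64:6879
Giant step factor: 4361^(-65) ≡ 8420 (mod 12409).
Scan 2866·8420^i mod 12409 for i = 0, 1, …:
  i=0: 2866   i=1: 8624   i=2: 9021   i=3: 1331
  i=4: 1693   i=5: 9528   i=6: 1575   i=7: 8688
  i=8: 1905   i=9: 7672     …   i=28: 1887
  i=29: 5020
Match at i=29, j=16: e = 29·65 + 16 = 1901.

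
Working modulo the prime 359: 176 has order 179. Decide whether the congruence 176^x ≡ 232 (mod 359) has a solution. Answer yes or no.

no

232 ∈ ⟨176⟩ iff 232^179 ≡ 1 (mod 359), since |⟨176⟩| = 179.
232^179 mod 359 = 358.
Since 358 ≠ 1, 232 does not lie in the subgroup.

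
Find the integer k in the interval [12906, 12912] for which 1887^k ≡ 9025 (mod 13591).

12910

Compute 1887^12906 mod 13591 = 9989, then multiply by 1887 repeatedly:
  1887^12906=9989  1887^12907=12117  1887^12908=4717  1887^12909=12465  1887^12910=9025
Found 9025 at exponent 12910.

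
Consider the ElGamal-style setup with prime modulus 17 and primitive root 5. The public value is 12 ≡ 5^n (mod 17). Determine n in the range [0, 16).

9

Successive powers of 5 modulo 17:
  5^0=1  5^1=5  5^2=8  5^3=6  5^4=13  5^5=14
  5^6=2  5^7=10  5^8=16  5^9=12
So 5^9 ≡ 12 (mod 17), giving n = 9.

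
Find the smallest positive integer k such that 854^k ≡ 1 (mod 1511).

755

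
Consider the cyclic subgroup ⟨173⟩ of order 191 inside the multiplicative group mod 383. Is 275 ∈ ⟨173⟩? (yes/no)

no

275 ∈ ⟨173⟩ iff 275^191 ≡ 1 (mod 383), since |⟨173⟩| = 191.
275^191 mod 383 = 382.
Since 382 ≠ 1, 275 does not lie in the subgroup.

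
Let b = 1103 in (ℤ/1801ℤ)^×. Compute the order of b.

300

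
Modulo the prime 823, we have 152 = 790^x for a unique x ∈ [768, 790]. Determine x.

789

Compute 790^768 mod 823 = 591, then multiply by 790 repeatedly:
  790^768=591  790^769=249  790^770=13  790^771=394  790^772=166
  790^773=283  790^774=537  790^775=385  790^776=463  790^777=358
  790^778=531  790^779=583  790^780=513  790^781=354  790^782=663
  790^783=342  790^784=236  790^785=442  790^786=228  790^787=706
  790^788=569  790^789=152
Found 152 at exponent 789.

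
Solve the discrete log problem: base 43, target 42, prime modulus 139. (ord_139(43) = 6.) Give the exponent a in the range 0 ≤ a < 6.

2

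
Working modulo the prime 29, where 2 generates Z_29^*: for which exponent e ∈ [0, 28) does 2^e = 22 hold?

26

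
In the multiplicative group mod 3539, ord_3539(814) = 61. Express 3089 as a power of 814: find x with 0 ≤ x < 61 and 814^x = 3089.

42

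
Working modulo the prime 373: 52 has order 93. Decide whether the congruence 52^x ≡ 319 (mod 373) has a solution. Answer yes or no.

no

319 ∈ ⟨52⟩ iff 319^93 ≡ 1 (mod 373), since |⟨52⟩| = 93.
319^93 mod 373 = 104.
Since 104 ≠ 1, 319 does not lie in the subgroup.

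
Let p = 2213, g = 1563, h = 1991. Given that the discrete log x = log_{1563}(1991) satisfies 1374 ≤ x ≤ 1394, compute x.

Compute 1563^1374 mod 2213 = 1991, then multiply by 1563 repeatedly:
  1563^1374=1991
Found 1991 at exponent 1374.

1374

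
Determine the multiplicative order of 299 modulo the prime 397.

The order of 299 must divide p − 1 = 396 = 2^2 · 3^2 · 11.
Divisors: 1, 2, 3, 4, 6, 9, 11, 12, 18, 22, 33, 36, 44, 66, 99, 132, 198, 396.
Check each in increasing order: 299^1 ≡ 299;  299^2 ≡ 76;  299^3 ≡ 95;  299^4 ≡ 218;  299^6 ≡ 291;  299^9 ≡ 252;  299^11 ≡ 96;  299^12 ≡ 120;  299^18 ≡ 381;  299^22 ≡ 85;  299^33 ≡ 220;  299^36 ≡ 256;  299^44 ≡ 79;  299^66 ≡ 363;  299^99 ≡ 63;  299^132 ≡ 362;  299^198 ≡ 396;  299^396 ≡ 1.
Smallest exponent giving 1 is 396.

396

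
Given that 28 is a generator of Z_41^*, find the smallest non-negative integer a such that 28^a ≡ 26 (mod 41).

Successive powers of 28 modulo 41:
  28^0=1  28^1=28  28^2=5  28^3=17  28^4=25  28^5=3
  28^6=2  28^7=15  28^8=10  28^9=34  28^10=9  28^11=6
  28^12=4  28^13=30  28^14=20  28^15=27  28^16=18  28^17=12
  28^18=8  28^19=19  28^20=40  28^21=13  28^22=36  28^23=24
  28^24=16  28^25=38  28^26=39  28^27=26
So 28^27 ≡ 26 (mod 41), giving a = 27.

27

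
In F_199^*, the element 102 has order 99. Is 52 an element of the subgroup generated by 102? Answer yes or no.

yes

52 ∈ ⟨102⟩ iff 52^99 ≡ 1 (mod 199), since |⟨102⟩| = 99.
52^99 mod 199 = 1.
Since 1 = 1, 52 lies in the subgroup.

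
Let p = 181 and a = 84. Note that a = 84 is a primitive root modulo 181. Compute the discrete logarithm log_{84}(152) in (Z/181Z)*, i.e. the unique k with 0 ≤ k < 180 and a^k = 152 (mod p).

Baby-step giant-step with m = ceil(sqrt(180)) = 14.
Baby table (84^j mod 181 for j=0..13):
  0:1  1:84  2:178  3:110  4:9  5:32  6:154  7:85
  8:81  9:107  10:119  11:41  12:5  13:58
Giant step factor: 84^(-14) ≡ 12 (mod 181).
Scan 152·12^i mod 181 for i = 0, 1, …:
  i=0: 152   i=1: 14   i=2: 168   i=3: 25
  i=4: 119
Match at i=4, j=10: k = 4·14 + 10 = 66.

66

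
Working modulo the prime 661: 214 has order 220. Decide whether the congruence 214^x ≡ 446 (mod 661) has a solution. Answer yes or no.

446 ∈ ⟨214⟩ iff 446^220 ≡ 1 (mod 661), since |⟨214⟩| = 220.
446^220 mod 661 = 296.
Since 296 ≠ 1, 446 does not lie in the subgroup.

no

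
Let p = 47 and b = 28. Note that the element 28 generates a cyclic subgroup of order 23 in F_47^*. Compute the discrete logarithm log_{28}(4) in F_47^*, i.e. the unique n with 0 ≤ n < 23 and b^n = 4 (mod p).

10

Successive powers of 28 modulo 47:
  28^0=1  28^1=28  28^2=32  28^3=3  28^4=37  28^5=2
  28^6=9  28^7=17  28^8=6  28^9=27  28^10=4
So 28^10 ≡ 4 (mod 47), giving n = 10.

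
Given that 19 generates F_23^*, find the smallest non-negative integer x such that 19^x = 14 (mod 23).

19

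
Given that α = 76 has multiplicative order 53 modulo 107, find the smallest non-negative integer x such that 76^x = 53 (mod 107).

51

Baby-step giant-step with m = ceil(sqrt(53)) = 8.
Baby table (76^j mod 107 for j=0..7):
  0:1  1:76  2:105  3:62  4:4  5:90  6:99  7:34
Giant step factor: 76^(-8) ≡ 87 (mod 107).
Scan 53·87^i mod 107 for i = 0, 1, …:
  i=0: 53   i=1: 10   i=2: 14   i=3: 41
  i=4: 36   i=5: 29   i=6: 62
Match at i=6, j=3: x = 6·8 + 3 = 51.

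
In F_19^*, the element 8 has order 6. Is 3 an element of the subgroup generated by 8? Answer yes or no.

no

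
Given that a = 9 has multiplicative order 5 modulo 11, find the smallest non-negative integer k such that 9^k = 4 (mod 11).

2

Successive powers of 9 modulo 11:
  9^0=1  9^1=9  9^2=4
So 9^2 ≡ 4 (mod 11), giving k = 2.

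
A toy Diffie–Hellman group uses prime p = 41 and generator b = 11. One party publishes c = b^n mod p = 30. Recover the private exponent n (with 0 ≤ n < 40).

Successive powers of 11 modulo 41:
  11^0=1  11^1=11  11^2=39  11^3=19  11^4=4  11^5=3
  11^6=33  11^7=35  11^8=16  11^9=12  11^10=9  11^11=17
  11^12=23  11^13=7  11^14=36  11^15=27  11^16=10  11^17=28
  11^18=21  11^19=26  11^20=40  11^21=30
So 11^21 ≡ 30 (mod 41), giving n = 21.

21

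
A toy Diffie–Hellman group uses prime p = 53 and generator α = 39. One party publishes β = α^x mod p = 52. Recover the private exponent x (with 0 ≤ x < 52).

26

Baby-step giant-step with m = ceil(sqrt(52)) = 8.
Baby table (39^j mod 53 for j=0..7):
  0:1  1:39  2:37  3:12  4:44  5:20  6:38  7:51
Giant step factor: 39^(-8) ≡ 36 (mod 53).
Scan 52·36^i mod 53 for i = 0, 1, …:
  i=0: 52   i=1: 17   i=2: 29   i=3: 37
Match at i=3, j=2: x = 3·8 + 2 = 26.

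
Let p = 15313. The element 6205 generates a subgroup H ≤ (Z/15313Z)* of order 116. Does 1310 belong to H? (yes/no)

1310 ∈ ⟨6205⟩ iff 1310^116 ≡ 1 (mod 15313), since |⟨6205⟩| = 116.
1310^116 mod 15313 = 14750.
Since 14750 ≠ 1, 1310 does not lie in the subgroup.

no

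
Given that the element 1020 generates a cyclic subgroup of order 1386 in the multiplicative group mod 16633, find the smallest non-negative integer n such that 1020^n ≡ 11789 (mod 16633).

1001

Baby-step giant-step with m = ceil(sqrt(1386)) = 38.
Baby table (1020^j mod 16633 for j=0..37):
  0:1  1:1020  2:9154  3:5967  4:15295  5:15779  6:10469  7:16627
  8:10513  9:11608  10:14097  11:8028  12:5124  13:3718  14:36  15:3454
  16:13517  17:15216  18:1731  19:2522  20:10958  21:16417  22:12542  23:2063
  24:8502  25:6247  26:1501  27:784  28:1296  29:7913  30:4255  31:15520
  32:12417  33:7627  34:11929  35:8857  36:2421  37:7736
Giant step factor: 1020^(-38) ≡ 939 (mod 16633).
Scan 11789·939^i mod 16633 for i = 0, 1, …:
  i=0: 11789   i=1: 8926   i=2: 15115   i=3: 5036
  i=4: 5032   i=5: 1276   i=6: 588   i=7: 3243
  i=8: 1338   i=9: 8907     …   i=25: 12368
  i=26: 3718
Match at i=26, j=13: n = 26·38 + 13 = 1001.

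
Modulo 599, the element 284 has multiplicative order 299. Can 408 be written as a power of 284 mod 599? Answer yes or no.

408 ∈ ⟨284⟩ iff 408^299 ≡ 1 (mod 599), since |⟨284⟩| = 299.
408^299 mod 599 = 1.
Since 1 = 1, 408 lies in the subgroup.

yes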